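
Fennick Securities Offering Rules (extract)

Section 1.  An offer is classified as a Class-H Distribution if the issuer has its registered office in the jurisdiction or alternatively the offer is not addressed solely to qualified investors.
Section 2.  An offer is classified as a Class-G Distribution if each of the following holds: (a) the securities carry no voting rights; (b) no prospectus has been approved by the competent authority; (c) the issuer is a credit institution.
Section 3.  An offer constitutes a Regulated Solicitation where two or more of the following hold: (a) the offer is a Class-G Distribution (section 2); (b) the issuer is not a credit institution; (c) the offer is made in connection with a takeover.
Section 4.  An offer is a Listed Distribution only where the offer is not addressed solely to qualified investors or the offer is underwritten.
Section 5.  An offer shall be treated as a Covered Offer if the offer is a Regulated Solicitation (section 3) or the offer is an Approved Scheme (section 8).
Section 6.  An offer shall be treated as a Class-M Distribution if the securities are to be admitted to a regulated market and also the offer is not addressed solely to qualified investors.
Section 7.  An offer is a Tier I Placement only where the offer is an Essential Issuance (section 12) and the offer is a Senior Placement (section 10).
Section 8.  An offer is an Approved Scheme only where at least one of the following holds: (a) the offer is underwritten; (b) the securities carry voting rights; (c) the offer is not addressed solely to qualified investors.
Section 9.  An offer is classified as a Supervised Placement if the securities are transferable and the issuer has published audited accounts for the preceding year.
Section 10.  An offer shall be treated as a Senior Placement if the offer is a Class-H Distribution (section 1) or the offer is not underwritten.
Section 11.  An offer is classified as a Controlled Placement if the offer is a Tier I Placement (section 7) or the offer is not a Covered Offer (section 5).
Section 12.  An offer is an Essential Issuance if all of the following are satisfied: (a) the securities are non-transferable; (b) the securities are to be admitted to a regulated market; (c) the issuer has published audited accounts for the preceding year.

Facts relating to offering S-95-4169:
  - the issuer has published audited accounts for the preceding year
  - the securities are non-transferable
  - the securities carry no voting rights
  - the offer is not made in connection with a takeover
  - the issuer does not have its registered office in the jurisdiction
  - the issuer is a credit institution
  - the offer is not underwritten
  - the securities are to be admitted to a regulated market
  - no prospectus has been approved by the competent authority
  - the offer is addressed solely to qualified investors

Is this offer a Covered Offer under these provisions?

section 2 — Class-G Distribution: [the securities carry no voting rights? yes] AND [no prospectus has been approved by the competent authority? yes] AND [the issuer is a credit institution? yes] → satisfied.
section 3 — Regulated Solicitation: Class-G Distribution (section 2)? yes; the issuer is not a credit institution? no; the offer is made in connection with a takeover? no — 1 of 3 hold (need ≥2) → not satisfied.
section 8 — Approved Scheme: [the offer is underwritten? no] OR [the securities carry voting rights? no] OR [the offer is not addressed solely to qualified investors? no] → not satisfied.
section 5 — Covered Offer: [Regulated Solicitation (section 3)? no] OR [Approved Scheme (section 8)? no] → not satisfied.

No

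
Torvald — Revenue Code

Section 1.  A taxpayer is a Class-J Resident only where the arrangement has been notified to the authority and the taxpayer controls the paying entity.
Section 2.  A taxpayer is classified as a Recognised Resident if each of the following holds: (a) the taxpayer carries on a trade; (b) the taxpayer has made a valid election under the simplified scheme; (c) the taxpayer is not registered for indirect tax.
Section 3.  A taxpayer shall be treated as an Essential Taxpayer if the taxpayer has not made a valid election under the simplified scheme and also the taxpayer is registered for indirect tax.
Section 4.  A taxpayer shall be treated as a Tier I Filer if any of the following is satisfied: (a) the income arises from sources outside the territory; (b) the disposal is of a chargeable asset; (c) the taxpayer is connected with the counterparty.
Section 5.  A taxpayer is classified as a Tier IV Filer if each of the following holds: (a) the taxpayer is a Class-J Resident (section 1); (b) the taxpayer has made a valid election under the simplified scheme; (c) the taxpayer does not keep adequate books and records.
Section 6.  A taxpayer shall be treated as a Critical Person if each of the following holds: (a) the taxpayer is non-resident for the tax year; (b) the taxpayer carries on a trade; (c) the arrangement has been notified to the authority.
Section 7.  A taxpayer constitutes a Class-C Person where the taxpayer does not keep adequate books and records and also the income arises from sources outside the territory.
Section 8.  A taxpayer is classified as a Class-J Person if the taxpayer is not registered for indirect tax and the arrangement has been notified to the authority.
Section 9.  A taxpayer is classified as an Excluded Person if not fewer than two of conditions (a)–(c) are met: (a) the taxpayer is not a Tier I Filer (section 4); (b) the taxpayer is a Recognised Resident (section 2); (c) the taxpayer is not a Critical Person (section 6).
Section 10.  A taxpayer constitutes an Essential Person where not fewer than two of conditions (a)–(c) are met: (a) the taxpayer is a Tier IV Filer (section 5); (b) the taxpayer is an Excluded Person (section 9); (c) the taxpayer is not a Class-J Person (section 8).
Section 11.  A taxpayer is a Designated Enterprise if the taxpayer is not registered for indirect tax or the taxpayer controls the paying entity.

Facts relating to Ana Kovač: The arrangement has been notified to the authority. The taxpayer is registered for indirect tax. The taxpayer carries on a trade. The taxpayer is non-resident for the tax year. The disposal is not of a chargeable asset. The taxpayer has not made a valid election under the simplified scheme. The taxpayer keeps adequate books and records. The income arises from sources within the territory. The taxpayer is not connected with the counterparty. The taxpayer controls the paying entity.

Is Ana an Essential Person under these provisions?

No

section 1 — Class-J Resident: [the arrangement has been notified to the authority? yes] AND [the taxpayer controls the paying entity? yes] → satisfied.
section 5 — Tier IV Filer: [Class-J Resident (section 1)? yes] AND [the taxpayer has made a valid election under the simplified scheme? no] AND [the taxpayer does not keep adequate books and records? no] → not satisfied.
section 4 — Tier I Filer: [the income arises from sources outside the territory? no] OR [the disposal is of a chargeable asset? no] OR [the taxpayer is connected with the counterparty? no] → not satisfied.
section 2 — Recognised Resident: [the taxpayer carries on a trade? yes] AND [the taxpayer has made a valid election under the simplified scheme? no] AND [the taxpayer is not registered for indirect tax? no] → not satisfied.
section 6 — Critical Person: [the taxpayer is non-resident for the tax year? yes] AND [the taxpayer carries on a trade? yes] AND [the arrangement has been notified to the authority? yes] → satisfied.
section 9 — Excluded Person: not a Tier I Filer (section 4)? yes; Recognised Resident (section 2)? no; not a Critical Person (section 6)? no — 1 of 3 hold (need ≥2) → not satisfied.
section 8 — Class-J Person: [the taxpayer is not registered for indirect tax? no] AND [the arrangement has been notified to the authority? yes] → not satisfied.
section 10 — Essential Person: Tier IV Filer (section 5)? no; Excluded Person (section 9)? no; not a Class-J Person (section 8)? yes — 1 of 3 hold (need ≥2) → not satisfied.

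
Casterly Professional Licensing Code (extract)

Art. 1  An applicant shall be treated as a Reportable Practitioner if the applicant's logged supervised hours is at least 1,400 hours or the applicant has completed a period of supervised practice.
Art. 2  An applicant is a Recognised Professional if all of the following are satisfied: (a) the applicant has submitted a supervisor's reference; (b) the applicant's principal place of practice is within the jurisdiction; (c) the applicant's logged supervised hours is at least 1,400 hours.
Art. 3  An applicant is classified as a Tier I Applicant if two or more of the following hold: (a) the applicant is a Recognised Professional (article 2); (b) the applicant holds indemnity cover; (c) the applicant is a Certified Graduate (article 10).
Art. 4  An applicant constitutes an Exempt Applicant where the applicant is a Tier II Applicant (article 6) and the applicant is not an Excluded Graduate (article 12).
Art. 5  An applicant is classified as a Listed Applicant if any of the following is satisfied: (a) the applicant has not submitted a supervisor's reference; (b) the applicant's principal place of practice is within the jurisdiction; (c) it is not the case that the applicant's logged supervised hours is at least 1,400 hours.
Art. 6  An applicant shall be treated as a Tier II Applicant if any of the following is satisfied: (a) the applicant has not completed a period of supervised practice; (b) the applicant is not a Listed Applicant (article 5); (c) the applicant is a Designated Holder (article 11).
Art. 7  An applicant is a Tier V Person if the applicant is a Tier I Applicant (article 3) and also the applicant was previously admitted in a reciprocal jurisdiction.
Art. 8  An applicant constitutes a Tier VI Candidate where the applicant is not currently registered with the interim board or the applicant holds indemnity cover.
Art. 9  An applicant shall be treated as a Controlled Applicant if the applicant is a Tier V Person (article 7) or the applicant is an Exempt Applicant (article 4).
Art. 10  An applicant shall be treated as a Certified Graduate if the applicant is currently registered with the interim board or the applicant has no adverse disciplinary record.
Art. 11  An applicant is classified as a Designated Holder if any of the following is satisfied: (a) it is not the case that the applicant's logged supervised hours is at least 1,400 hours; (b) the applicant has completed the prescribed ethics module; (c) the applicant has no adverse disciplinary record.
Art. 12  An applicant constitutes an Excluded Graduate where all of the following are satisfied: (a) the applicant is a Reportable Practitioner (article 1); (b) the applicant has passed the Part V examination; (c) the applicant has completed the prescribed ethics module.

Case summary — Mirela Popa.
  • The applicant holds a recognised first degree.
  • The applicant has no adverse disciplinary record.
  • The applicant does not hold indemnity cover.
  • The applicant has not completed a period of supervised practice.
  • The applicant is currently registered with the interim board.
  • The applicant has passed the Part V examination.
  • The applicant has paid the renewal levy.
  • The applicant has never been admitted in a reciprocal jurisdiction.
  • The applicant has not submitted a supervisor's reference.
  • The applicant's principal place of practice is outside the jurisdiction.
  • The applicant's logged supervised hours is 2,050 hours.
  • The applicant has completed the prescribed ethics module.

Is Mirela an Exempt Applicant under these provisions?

No

article 5 — Listed Applicant: [the applicant has not submitted a supervisor's reference? yes] OR [the applicant's principal place of practice is within the jurisdiction? no] OR [applicant's logged supervised hours: 2,050 hours ≥ 1,400 hours? yes, so negated condition no] → satisfied.
article 11 — Designated Holder: [applicant's logged supervised hours: 2,050 hours ≥ 1,400 hours? yes, so negated condition no] OR [the applicant has completed the prescribed ethics module? yes] OR [the applicant has no adverse disciplinary record? yes] → satisfied.
article 6 — Tier II Applicant: [the applicant has not completed a period of supervised practice? yes] OR [not a Listed Applicant (article 5)? no] OR [Designated Holder (article 11)? yes] → satisfied.
article 1 — Reportable Practitioner: [applicant's logged supervised hours: 2,050 hours ≥ 1,400 hours? yes] OR [the applicant has completed a period of supervised practice? no] → satisfied.
article 12 — Excluded Graduate: [Reportable Practitioner (article 1)? yes] AND [the applicant has passed the Part V examination? yes] AND [the applicant has completed the prescribed ethics module? yes] → satisfied.
article 4 — Exempt Applicant: [Tier II Applicant (article 6)? yes] AND [not an Excluded Graduate (article 12)? no] → not satisfied.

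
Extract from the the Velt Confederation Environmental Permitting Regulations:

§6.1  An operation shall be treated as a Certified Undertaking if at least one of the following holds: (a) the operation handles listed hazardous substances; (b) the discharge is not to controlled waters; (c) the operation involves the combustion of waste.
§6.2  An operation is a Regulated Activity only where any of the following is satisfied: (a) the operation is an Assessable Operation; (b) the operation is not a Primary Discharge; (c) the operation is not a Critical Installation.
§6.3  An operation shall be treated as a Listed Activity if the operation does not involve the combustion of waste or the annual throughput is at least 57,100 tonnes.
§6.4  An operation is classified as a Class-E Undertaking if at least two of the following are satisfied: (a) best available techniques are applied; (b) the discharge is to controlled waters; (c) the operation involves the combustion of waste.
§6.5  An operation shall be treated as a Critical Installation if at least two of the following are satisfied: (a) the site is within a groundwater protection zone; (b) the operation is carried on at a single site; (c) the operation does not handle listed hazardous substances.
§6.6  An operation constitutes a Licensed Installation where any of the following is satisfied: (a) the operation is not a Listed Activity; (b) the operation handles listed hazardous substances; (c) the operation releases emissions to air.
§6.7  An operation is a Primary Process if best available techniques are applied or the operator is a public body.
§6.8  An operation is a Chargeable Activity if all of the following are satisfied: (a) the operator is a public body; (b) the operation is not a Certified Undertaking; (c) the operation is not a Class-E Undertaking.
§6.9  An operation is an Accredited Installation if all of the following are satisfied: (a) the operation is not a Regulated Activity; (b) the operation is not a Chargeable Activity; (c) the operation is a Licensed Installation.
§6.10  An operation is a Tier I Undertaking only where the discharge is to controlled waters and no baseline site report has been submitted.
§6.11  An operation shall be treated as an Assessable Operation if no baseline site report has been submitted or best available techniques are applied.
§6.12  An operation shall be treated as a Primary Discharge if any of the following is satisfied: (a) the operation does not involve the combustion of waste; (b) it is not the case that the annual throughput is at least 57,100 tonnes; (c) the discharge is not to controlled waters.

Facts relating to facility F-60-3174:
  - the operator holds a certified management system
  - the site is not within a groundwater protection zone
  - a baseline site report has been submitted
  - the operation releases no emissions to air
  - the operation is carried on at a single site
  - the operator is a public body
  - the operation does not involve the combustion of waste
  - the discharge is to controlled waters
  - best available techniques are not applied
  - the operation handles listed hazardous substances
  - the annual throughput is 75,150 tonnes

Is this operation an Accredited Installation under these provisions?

Under §6.11: no baseline site report has been submitted? no; or best available techniques are applied? no. So the operation is not an Assessable Operation.
Under §6.12: the operation does not involve the combustion of waste? yes; or annual throughput: 75,150 tonnes ≥ 57,100 tonnes? yes, so negated condition no; or the discharge is not to controlled waters? no. So the operation is a Primary Discharge.
Under §6.5: the site is within a groundwater protection zone? no; the operation is carried on at a single site? yes; the operation does not handle listed hazardous substances? no — 1 of 3 hold (need ≥2) → not satisfied.
Under §6.2: Assessable Operation (§6.11)? no; or not a Primary Discharge (§6.12)? no; or not a Critical Installation (§6.5)? yes. So the operation is a Regulated Activity.
Under §6.1: the operation handles listed hazardous substances? yes; or the discharge is not to controlled waters? no; or the operation involves the combustion of waste? no. So the operation is a Certified Undertaking.
Under §6.4: best available techniques are applied? no; the discharge is to controlled waters? yes; the operation involves the combustion of waste? no — 1 of 3 hold (need ≥2) → not satisfied.
Under §6.8: the operator is a public body? yes; and not a Certified Undertaking (§6.1)? no; and not a Class-E Undertaking (§6.4)? yes. So the operation is not a Chargeable Activity.
Under §6.3: the operation does not involve the combustion of waste? yes; or annual throughput: 75,150 tonnes ≥ 57,100 tonnes? yes. So the operation is a Listed Activity.
Under §6.6: not a Listed Activity (§6.3)? no; or the operation handles listed hazardous substances? yes; or the operation releases emissions to air? no. So the operation is a Licensed Installation.
Under §6.9: not a Regulated Activity (§6.2)? no; and not a Chargeable Activity (§6.8)? yes; and Licensed Installation (§6.6)? yes. So the operation is not an Accredited Installation.

No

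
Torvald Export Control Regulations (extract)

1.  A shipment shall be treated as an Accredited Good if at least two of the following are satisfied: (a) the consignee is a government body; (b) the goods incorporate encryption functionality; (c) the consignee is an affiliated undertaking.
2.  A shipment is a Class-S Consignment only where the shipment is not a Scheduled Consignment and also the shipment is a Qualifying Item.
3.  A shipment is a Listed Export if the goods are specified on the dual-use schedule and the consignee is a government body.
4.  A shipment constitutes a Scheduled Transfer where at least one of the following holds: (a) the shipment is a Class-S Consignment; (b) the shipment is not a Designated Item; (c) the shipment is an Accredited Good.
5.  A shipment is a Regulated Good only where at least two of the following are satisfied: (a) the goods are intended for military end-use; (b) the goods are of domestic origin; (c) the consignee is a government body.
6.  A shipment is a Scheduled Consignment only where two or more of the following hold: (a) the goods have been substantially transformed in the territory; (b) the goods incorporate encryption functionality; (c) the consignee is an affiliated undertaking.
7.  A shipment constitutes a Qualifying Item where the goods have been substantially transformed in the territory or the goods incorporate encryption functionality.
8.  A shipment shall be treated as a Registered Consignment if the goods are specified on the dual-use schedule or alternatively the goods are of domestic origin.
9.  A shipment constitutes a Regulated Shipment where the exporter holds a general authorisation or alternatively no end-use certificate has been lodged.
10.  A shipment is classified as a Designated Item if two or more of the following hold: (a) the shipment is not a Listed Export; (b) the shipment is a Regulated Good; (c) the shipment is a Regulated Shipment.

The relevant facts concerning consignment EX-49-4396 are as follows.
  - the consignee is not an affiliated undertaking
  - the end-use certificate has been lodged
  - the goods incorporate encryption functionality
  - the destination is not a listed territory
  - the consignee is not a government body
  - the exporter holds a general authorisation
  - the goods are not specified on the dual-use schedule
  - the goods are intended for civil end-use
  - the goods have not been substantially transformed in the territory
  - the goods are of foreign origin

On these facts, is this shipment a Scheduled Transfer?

paragraph 6 — Scheduled Consignment: the goods have been substantially transformed in the territory? no; the goods incorporate encryption functionality? yes; the consignee is an affiliated undertaking? no — 1 of 3 hold (need ≥2) → not satisfied.
paragraph 7 — Qualifying Item: [the goods have been substantially transformed in the territory? no] OR [the goods incorporate encryption functionality? yes] → satisfied.
paragraph 2 — Class-S Consignment: [not a Scheduled Consignment (paragraph 6)? yes] AND [Qualifying Item (paragraph 7)? yes] → satisfied.
paragraph 3 — Listed Export: [the goods are specified on the dual-use schedule? no] AND [the consignee is a government body? no] → not satisfied.
paragraph 5 — Regulated Good: the goods are intended for military end-use? no; the goods are of domestic origin? no; the consignee is a government body? no — 0 of 3 hold (need ≥2) → not satisfied.
paragraph 9 — Regulated Shipment: [the exporter holds a general authorisation? yes] OR [no end-use certificate has been lodged? no] → satisfied.
paragraph 10 — Designated Item: not a Listed Export (paragraph 3)? yes; Regulated Good (paragraph 5)? no; Regulated Shipment (paragraph 9)? yes — 2 of 3 hold (need ≥2) → satisfied.
paragraph 1 — Accredited Good: the consignee is a government body? no; the goods incorporate encryption functionality? yes; the consignee is an affiliated undertaking? no — 1 of 3 hold (need ≥2) → not satisfied.
paragraph 4 — Scheduled Transfer: [Class-S Consignment (paragraph 2)? yes] OR [not a Designated Item (paragraph 10)? no] OR [Accredited Good (paragraph 1)? no] → satisfied.

Yes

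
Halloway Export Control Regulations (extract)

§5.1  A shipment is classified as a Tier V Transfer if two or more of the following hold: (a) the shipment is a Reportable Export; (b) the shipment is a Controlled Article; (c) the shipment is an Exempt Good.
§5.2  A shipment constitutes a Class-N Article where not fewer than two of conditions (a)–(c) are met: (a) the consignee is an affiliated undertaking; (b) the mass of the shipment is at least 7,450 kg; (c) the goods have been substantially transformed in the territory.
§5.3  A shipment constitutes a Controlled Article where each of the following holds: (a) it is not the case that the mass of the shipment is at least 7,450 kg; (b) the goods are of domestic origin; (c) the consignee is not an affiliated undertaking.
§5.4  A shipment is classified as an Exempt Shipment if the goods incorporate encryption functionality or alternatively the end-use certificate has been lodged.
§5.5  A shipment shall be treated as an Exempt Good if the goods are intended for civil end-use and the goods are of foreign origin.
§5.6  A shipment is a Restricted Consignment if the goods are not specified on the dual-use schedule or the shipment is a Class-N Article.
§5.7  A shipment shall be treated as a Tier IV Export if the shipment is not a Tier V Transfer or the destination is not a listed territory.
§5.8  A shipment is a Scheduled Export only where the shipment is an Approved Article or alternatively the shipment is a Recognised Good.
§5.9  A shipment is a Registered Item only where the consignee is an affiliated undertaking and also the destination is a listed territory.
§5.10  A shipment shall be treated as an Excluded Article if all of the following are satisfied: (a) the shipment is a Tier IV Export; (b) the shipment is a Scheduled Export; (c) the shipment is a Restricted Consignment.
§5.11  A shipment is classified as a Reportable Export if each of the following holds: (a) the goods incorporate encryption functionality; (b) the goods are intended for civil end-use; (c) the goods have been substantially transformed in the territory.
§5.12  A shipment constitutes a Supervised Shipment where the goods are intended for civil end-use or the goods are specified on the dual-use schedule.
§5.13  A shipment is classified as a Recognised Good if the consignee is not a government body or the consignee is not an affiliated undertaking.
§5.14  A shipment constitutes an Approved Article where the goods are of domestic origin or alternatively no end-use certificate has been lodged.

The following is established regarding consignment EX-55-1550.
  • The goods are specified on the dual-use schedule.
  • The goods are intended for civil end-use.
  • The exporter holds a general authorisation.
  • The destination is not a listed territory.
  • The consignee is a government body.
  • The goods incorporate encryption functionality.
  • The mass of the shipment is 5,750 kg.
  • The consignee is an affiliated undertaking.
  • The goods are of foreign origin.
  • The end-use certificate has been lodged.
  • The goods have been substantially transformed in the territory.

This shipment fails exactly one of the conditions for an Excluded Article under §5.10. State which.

Scheduled Export

§5.11 — Reportable Export: [the goods incorporate encryption functionality? yes] AND [the goods are intended for civil end-use? yes] AND [the goods have been substantially transformed in the territory? yes] → satisfied.
§5.3 — Controlled Article: [mass of the shipment: 5,750 kg ≥ 7,450 kg? no, so negated condition yes] AND [the goods are of domestic origin? no] AND [the consignee is not an affiliated undertaking? no] → not satisfied.
§5.5 — Exempt Good: [the goods are intended for civil end-use? yes] AND [the goods are of foreign origin? yes] → satisfied.
§5.1 — Tier V Transfer: Reportable Export (§5.11)? yes; Controlled Article (§5.3)? no; Exempt Good (§5.5)? yes — 2 of 3 hold (need ≥2) → satisfied.
§5.7 — Tier IV Export: [not a Tier V Transfer (§5.1)? no] OR [the destination is not a listed territory? yes] → satisfied.
§5.14 — Approved Article: [the goods are of domestic origin? no] OR [no end-use certificate has been lodged? no] → not satisfied.
§5.13 — Recognised Good: [the consignee is not a government body? no] OR [the consignee is not an affiliated undertaking? no] → not satisfied.
§5.8 — Scheduled Export: [Approved Article (§5.14)? no] OR [Recognised Good (§5.13)? no] → not satisfied.
§5.2 — Class-N Article: the consignee is an affiliated undertaking? yes; mass of the shipment: 5,750 kg ≥ 7,450 kg? no; the goods have been substantially transformed in the territory? yes — 2 of 3 hold (need ≥2) → satisfied.
§5.6 — Restricted Consignment: [the goods are not specified on the dual-use schedule? no] OR [Class-N Article (§5.2)? yes] → satisfied.
§5.10 — Excluded Article: [Tier IV Export (§5.7)? yes] AND [Scheduled Export (§5.8)? no] AND [Restricted Consignment (§5.6)? yes] → not satisfied.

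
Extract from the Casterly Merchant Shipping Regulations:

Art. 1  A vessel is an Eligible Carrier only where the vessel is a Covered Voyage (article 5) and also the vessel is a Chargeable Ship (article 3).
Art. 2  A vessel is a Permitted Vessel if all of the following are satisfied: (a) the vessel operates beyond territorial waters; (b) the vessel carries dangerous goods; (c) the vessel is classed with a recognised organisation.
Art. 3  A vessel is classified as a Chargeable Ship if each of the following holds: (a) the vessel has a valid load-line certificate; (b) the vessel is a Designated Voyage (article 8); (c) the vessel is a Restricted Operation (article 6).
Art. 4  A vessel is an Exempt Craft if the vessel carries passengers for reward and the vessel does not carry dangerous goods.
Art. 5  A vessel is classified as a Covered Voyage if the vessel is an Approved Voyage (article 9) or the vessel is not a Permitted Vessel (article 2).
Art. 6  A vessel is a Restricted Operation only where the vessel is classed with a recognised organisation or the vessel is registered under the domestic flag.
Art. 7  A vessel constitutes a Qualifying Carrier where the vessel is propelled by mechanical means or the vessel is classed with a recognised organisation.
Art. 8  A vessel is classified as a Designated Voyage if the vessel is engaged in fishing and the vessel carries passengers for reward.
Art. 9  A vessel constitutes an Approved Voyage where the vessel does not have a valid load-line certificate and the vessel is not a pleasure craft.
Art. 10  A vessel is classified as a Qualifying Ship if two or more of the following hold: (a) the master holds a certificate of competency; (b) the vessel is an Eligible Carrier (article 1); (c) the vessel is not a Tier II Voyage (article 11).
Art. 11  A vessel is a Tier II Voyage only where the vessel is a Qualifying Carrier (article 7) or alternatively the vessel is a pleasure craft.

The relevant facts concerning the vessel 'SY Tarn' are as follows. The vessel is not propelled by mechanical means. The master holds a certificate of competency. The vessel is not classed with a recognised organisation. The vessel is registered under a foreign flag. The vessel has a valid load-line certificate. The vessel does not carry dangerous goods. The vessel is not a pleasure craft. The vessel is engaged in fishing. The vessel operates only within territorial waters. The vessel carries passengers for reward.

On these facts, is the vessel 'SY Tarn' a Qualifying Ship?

Yes

Under article 9: the vessel does not have a valid load-line certificate? no; and the vessel is not a pleasure craft? yes. So the vessel is not an Approved Voyage.
Under article 2: the vessel operates beyond territorial waters? no; and the vessel carries dangerous goods? no; and the vessel is classed with a recognised organisation? no. So the vessel is not a Permitted Vessel.
Under article 5: Approved Voyage (article 9)? no; or not a Permitted Vessel (article 2)? yes. So the vessel is a Covered Voyage.
Under article 8: the vessel is engaged in fishing? yes; and the vessel carries passengers for reward? yes. So the vessel is a Designated Voyage.
Under article 6: the vessel is classed with a recognised organisation? no; or the vessel is registered under the domestic flag? no. So the vessel is not a Restricted Operation.
Under article 3: the vessel has a valid load-line certificate? yes; and Designated Voyage (article 8)? yes; and Restricted Operation (article 6)? no. So the vessel is not a Chargeable Ship.
Under article 1: Covered Voyage (article 5)? yes; and Chargeable Ship (article 3)? no. So the vessel is not an Eligible Carrier.
Under article 7: the vessel is propelled by mechanical means? no; or the vessel is classed with a recognised organisation? no. So the vessel is not a Qualifying Carrier.
Under article 11: Qualifying Carrier (article 7)? no; or the vessel is a pleasure craft? no. So the vessel is not a Tier II Voyage.
Under article 10: the master holds a certificate of competency? yes; Eligible Carrier (article 1)? no; not a Tier II Voyage (article 11)? yes — 2 of 3 hold (need ≥2) → satisfied.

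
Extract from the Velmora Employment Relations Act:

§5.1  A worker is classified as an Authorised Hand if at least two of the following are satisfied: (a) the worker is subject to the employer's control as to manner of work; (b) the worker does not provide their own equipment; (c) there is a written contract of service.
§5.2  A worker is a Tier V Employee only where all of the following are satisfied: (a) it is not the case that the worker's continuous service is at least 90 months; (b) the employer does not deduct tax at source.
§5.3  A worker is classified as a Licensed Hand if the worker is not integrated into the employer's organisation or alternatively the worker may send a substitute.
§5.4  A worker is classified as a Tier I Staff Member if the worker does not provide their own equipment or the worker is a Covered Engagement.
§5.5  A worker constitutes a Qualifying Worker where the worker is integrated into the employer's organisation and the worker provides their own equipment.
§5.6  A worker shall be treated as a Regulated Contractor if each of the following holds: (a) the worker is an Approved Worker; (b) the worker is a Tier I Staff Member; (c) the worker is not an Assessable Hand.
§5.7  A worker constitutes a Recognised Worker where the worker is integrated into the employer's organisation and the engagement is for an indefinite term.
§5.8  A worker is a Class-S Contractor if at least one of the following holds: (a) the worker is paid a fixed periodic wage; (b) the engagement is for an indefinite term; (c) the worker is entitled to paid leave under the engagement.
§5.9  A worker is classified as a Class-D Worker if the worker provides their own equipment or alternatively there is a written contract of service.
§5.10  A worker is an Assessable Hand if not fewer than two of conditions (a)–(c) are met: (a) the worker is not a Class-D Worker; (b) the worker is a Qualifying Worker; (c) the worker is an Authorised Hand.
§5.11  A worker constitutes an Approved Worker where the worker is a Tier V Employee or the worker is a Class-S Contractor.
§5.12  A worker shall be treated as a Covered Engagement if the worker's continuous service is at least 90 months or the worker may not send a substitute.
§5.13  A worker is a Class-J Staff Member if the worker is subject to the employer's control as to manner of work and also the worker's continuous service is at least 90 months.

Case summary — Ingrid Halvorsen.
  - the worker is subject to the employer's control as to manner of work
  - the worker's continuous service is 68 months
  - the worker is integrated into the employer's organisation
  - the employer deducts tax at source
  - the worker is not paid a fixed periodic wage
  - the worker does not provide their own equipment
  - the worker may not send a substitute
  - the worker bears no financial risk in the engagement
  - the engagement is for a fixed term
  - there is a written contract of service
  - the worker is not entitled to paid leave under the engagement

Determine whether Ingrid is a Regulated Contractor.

§5.2 — Tier V Employee: [worker's continuous service: 68 months ≥ 90 months? no, so negated condition yes] AND [the employer does not deduct tax at source? no] → not satisfied.
§5.8 — Class-S Contractor: [the worker is paid a fixed periodic wage? no] OR [the engagement is for an indefinite term? no] OR [the worker is entitled to paid leave under the engagement? no] → not satisfied.
§5.11 — Approved Worker: [Tier V Employee (§5.2)? no] OR [Class-S Contractor (§5.8)? no] → not satisfied.
§5.12 — Covered Engagement: [worker's continuous service: 68 months ≥ 90 months? no] OR [the worker may not send a substitute? yes] → satisfied.
§5.4 — Tier I Staff Member: [the worker does not provide their own equipment? yes] OR [Covered Engagement (§5.12)? yes] → satisfied.
§5.9 — Class-D Worker: [the worker provides their own equipment? no] OR [there is a written contract of service? yes] → satisfied.
§5.5 — Qualifying Worker: [the worker is integrated into the employer's organisation? yes] AND [the worker provides their own equipment? no] → not satisfied.
§5.1 — Authorised Hand: the worker is subject to the employer's control as to manner of work? yes; the worker does not provide their own equipment? yes; there is a written contract of service? yes — 3 of 3 hold (need ≥2) → satisfied.
§5.10 — Assessable Hand: not a Class-D Worker (§5.9)? no; Qualifying Worker (§5.5)? no; Authorised Hand (§5.1)? yes — 1 of 3 hold (need ≥2) → not satisfied.
§5.6 — Regulated Contractor: [Approved Worker (§5.11)? no] AND [Tier I Staff Member (§5.4)? yes] AND [not an Assessable Hand (§5.10)? yes] → not satisfied.

No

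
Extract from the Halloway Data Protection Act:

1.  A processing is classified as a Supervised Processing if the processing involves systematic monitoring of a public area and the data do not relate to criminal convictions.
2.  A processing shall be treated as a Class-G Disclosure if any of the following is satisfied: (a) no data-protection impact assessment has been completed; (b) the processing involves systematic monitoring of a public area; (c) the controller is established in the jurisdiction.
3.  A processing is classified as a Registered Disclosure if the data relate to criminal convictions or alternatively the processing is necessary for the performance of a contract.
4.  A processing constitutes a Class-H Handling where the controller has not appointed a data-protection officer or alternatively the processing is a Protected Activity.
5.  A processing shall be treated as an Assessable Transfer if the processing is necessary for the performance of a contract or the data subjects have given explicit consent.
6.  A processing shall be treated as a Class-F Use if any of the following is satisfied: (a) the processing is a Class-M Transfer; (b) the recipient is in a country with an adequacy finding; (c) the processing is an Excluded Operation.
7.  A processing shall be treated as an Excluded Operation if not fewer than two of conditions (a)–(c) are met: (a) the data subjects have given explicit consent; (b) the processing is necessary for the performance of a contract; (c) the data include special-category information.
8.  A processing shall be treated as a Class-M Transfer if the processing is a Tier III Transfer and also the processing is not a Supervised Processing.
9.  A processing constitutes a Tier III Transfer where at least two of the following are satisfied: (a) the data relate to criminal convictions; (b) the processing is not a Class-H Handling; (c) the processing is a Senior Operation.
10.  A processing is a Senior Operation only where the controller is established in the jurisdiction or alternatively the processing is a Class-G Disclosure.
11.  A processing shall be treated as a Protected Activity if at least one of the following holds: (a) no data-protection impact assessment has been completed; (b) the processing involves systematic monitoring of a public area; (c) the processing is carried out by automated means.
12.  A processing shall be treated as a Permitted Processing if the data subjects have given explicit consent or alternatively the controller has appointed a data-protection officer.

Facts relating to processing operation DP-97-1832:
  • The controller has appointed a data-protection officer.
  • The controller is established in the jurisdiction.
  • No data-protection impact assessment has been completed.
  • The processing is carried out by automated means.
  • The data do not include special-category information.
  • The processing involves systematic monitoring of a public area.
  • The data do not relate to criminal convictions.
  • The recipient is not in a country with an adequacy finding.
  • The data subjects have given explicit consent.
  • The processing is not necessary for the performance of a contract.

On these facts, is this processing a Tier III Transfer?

No

Under paragraph 11: no data-protection impact assessment has been completed? yes; or the processing involves systematic monitoring of a public area? yes; or the processing is carried out by automated means? yes. So the processing is a Protected Activity.
Under paragraph 4: the controller has not appointed a data-protection officer? no; or Protected Activity (paragraph 11)? yes. So the processing is a Class-H Handling.
Under paragraph 2: no data-protection impact assessment has been completed? yes; or the processing involves systematic monitoring of a public area? yes; or the controller is established in the jurisdiction? yes. So the processing is a Class-G Disclosure.
Under paragraph 10: the controller is established in the jurisdiction? yes; or Class-G Disclosure (paragraph 2)? yes. So the processing is a Senior Operation.
Under paragraph 9: the data relate to criminal convictions? no; not a Class-H Handling (paragraph 4)? no; Senior Operation (paragraph 10)? yes — 1 of 3 hold (need ≥2) → not satisfied.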